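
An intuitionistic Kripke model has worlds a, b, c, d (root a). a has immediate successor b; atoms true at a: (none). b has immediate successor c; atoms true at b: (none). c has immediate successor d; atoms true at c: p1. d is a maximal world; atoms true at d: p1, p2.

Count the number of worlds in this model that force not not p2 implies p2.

a: does not force it — a does not force not not p2 implies p2: already at a itself, a forces not not p2 but a does not force p2.
b: does not force it — b does not force not not p2 implies p2: already at b itself, b forces not not p2 but b does not force p2.
c: does not force it.
d: forces it.
Worlds forcing the formula: {d}.

1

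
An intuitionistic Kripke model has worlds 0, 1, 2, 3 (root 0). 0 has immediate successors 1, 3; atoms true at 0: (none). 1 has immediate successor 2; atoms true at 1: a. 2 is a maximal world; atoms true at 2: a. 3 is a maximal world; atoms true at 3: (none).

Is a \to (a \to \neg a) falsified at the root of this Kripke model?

Yes

0 \nVdash a \to (a \to \neg a): at the accessible world 1, 1 \Vdash a but 1 \nVdash a \to \neg a.
1 \nVdash a \to \neg a: already at 1 itself, 1 \Vdash a but 1 \nVdash \neg a.
1 \nVdash \neg a since 1 is accessible from 1 and 1 \Vdash a.
So the root 0 does not force a \to (a \to \neg a); the model is a countermodel.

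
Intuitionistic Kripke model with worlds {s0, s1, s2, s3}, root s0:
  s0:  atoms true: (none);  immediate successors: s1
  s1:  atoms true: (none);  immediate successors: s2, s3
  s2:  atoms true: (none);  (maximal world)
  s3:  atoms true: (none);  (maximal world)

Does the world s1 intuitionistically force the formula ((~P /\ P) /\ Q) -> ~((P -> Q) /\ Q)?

s1 ||- ((~P /\ P) /\ Q) -> ~((P -> Q) /\ Q) vacuously: no world accessible from s1 forces the antecedent (~P /\ P) /\ Q.

Yes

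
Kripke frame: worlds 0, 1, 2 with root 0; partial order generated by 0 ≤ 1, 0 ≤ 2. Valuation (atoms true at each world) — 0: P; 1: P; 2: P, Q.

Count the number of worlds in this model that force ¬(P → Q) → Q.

1

0: does not force it — 0 ⊮ ¬(P → Q) → Q: at the accessible world 1, 1 ⊩ ¬(P → Q) but 1 ⊮ Q.
1: does not force it — 1 ⊮ ¬(P → Q) → Q: already at 1 itself, 1 ⊩ ¬(P → Q) but 1 ⊮ Q.
2: forces it.
Worlds forcing the formula: {2}.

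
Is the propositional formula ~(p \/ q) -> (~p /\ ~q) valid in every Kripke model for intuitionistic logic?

Yes

This is a constructively valid De Morgan direction (negated disjunction to conjunction of negations), which is intuitionistically derivable.
From ~(p \/ q): if p held then p \/ q would, contradiction — so ~p; similarly ~q.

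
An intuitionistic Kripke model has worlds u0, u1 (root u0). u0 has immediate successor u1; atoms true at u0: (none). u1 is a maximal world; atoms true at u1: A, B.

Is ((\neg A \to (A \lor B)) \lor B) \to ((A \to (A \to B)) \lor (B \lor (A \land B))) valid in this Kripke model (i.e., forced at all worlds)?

Yes

u0 \Vdash ((\neg A \to (A \lor B)) \lor B) \to ((A \to (A \to B)) \lor (B \lor (A \land B))): every world accessible from u0 that forces (\neg A \to (A \lor B)) \lor B (namely u0, u1) also forces (A \to (A \to B)) \lor (B \lor (A \land B)).
Since the root u0 forces ((\neg A \to (A \lor B)) \lor B) \to ((A \to (A \to B)) \lor (B \lor (A \land B))) and forcing is persistent (monotone upward), every world forces it.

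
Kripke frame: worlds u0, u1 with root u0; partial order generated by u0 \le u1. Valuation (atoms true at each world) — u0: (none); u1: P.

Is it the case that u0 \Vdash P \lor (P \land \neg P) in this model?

No

u0 \nVdash P \lor (P \land \neg P): neither disjunct is forced at u0.
u0 lacks atom P, so u0 \nVdash P.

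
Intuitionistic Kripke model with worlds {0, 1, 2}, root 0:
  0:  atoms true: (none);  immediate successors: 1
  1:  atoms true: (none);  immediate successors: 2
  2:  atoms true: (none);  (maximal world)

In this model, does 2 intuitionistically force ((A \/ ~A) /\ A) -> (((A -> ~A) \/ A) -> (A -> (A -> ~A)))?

2 ||- ((A \/ ~A) /\ A) -> (((A -> ~A) \/ A) -> (A -> (A -> ~A))) vacuously: no world accessible from 2 forces the antecedent (A \/ ~A) /\ A.

Yes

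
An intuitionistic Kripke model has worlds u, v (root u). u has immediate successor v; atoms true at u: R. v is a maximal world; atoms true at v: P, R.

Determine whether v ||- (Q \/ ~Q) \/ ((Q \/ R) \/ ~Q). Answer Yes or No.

Yes

v ||- (Q \/ ~Q) \/ ((Q \/ R) \/ ~Q) via the disjunct Q \/ ~Q.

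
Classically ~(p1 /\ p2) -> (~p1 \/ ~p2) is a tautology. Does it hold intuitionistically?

No

This is the constructively invalid direction of De Morgan's law for conjunction, which is not intuitionistically valid.
A Kripke countermodel: worlds 0, 1, 2; order generated by 0 <= 1, 0 <= 2; atoms true at each world — 0:{}; 1:{p1}; 2:{p2}.
0 ||-/- ~(p1 /\ p2) -> (~p1 \/ ~p2): already at 0 itself, 0 ||- ~(p1 /\ p2) but 0 ||-/- ~p1 \/ ~p2.
0 ||-/- ~p1 \/ ~p2: neither disjunct is forced at 0.
0 ||-/- ~p1 since 1 is accessible from 0 and 1 ||- p1.
So the root 0 does not force the formula.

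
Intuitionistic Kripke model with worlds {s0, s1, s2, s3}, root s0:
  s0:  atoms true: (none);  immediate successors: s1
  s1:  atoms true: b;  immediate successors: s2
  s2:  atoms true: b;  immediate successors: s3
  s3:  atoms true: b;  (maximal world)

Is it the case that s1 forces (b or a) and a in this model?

No

s1 does not force (b or a) and a since s1 fails a.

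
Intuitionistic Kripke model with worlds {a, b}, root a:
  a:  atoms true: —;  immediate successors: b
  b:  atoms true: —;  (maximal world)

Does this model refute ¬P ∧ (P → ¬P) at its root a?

No

a ⊩ ¬P ∧ (P → ¬P) since a forces both conjuncts.
So the root a forces ¬P ∧ (P → ¬P); the model is not a countermodel.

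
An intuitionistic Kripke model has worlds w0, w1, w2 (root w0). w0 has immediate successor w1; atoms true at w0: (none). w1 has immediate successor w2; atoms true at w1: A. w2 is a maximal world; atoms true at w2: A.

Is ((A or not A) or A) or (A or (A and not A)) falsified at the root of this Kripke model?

w0 does not force ((A or not A) or A) or (A or (A and not A)): neither disjunct is forced at w0.
w0 does not force (A or not A) or A: neither disjunct is forced at w0.
w0 does not force A or not A: neither disjunct is forced at w0.
So the root w0 does not force ((A or not A) or A) or (A or (A and not A)); the model is a countermodel.

Yes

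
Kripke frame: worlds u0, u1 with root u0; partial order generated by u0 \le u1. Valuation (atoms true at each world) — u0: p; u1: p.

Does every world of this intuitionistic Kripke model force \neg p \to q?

Yes

u0 \Vdash \neg p \to q vacuously: no world accessible from u0 forces the antecedent \neg p.
Since the root u0 forces \neg p \to q and forcing is persistent (monotone upward), every world forces it.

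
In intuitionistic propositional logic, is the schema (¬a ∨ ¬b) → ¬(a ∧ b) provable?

This is a constructively valid De Morgan direction (disjunction of negations to negated conjunction), which is intuitionistically derivable.
If ¬a holds at a world then no accessible world forces a, hence none forces a ∧ b; likewise for ¬b.

Yes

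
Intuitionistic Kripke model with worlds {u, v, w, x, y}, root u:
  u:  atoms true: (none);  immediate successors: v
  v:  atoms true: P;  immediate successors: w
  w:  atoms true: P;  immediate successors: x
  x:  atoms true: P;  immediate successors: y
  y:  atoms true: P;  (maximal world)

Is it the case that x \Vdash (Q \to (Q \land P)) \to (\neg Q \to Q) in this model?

x \nVdash (Q \to (Q \land P)) \to (\neg Q \to Q): already at x itself, x \Vdash Q \to (Q \land P) but x \nVdash \neg Q \to Q.
x \nVdash \neg Q \to Q: already at x itself, x \Vdash \neg Q but x \nVdash Q.
x lacks atom Q, so x \nVdash Q.

No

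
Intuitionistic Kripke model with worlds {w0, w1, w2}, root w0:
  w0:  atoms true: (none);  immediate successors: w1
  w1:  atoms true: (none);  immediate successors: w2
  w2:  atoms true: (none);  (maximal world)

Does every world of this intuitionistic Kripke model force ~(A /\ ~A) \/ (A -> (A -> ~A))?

w0 ||- ~(A /\ ~A) \/ (A -> (A -> ~A)) via the disjunct ~(A /\ ~A).
Since the root w0 forces ~(A /\ ~A) \/ (A -> (A -> ~A)) and forcing is persistent (monotone upward), every world forces it.

Yes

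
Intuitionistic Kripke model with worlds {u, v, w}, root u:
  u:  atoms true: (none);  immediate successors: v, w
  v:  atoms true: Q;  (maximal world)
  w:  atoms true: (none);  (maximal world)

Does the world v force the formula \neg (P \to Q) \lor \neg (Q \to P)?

v \Vdash \neg (P \to Q) \lor \neg (Q \to P) via the disjunct \neg (Q \to P).

Yes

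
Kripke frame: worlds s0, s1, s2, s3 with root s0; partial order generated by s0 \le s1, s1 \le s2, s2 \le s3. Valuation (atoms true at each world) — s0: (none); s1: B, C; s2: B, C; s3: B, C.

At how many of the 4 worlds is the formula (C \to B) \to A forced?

0

s0: does not force it — s0 \nVdash (C \to B) \to A: already at s0 itself, s0 \Vdash C \to B but s0 \nVdash A.
s1: does not force it — s1 \nVdash (C \to B) \to A: already at s1 itself, s1 \Vdash C \to B but s1 \nVdash A.
s2: does not force it.
s3: does not force it.
Worlds forcing the formula: { }.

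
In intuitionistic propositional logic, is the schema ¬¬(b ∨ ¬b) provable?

Yes

This is the double negation of excluded middle, which is intuitionistically derivable.
Assuming ¬(b ∨ ¬b): from b we'd get b ∨ ¬b, so ¬b; but then b ∨ ¬b again — contradiction. Hence ¬¬(b ∨ ¬b).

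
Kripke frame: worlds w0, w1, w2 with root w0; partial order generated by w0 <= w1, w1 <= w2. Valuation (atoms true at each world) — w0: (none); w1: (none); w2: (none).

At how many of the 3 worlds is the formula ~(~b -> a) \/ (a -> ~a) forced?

3

w0: forces it.
w1: forces it.
w2: forces it.
Worlds forcing the formula: {w0, w1, w2}.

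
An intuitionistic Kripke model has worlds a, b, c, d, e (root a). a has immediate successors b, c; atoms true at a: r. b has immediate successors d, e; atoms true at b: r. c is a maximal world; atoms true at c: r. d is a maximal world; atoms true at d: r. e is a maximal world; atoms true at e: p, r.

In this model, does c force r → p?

No

c ⊮ r → p: already at c itself, c ⊩ r but c ⊮ p.
c lacks atom p, so c ⊮ p.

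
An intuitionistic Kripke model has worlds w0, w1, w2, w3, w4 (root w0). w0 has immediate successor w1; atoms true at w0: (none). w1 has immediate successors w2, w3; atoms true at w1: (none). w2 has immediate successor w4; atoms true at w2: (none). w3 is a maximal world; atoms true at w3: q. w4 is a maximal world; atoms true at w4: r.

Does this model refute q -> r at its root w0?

w0 ||-/- q -> r: at the accessible world w3, w3 ||- q but w3 ||-/- r.
w3 lacks atom r, so w3 ||-/- r.
So the root w0 does not force q -> r; the model is a countermodel.

Yes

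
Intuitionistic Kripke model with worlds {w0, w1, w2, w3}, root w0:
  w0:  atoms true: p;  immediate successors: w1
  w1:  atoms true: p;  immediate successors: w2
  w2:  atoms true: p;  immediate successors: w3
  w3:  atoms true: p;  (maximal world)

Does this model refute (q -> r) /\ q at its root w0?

Yes

w0 ||-/- (q -> r) /\ q since w0 fails q.
So the root w0 does not force (q -> r) /\ q; the model is a countermodel.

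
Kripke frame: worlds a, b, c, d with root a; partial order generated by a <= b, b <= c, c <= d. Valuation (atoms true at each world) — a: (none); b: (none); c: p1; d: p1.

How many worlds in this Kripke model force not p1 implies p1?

4

a: forces it.
b: forces it.
c: forces it.
d: forces it.
Worlds forcing the formula: {a, b, c, d}.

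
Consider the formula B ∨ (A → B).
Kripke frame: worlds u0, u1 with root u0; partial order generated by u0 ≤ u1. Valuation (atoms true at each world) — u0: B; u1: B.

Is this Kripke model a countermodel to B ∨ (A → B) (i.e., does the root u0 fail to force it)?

u0 ⊩ B ∨ (A → B) via the disjunct B.
So the root u0 forces B ∨ (A → B); the model is not a countermodel.

No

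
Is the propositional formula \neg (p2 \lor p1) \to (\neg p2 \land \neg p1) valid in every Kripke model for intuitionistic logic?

This is a constructively valid De Morgan direction (negated disjunction to conjunction of negations), which is intuitionistically derivable.
From \neg (p2 \lor p1): if p2 held then p2 \lor p1 would, contradiction — so \neg p2; similarly \neg p1.

Yes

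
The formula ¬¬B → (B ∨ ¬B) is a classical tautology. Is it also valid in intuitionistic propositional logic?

This is a variant of double-negation elimination (deriving excluded middle from double negation), which is not intuitionistically valid.
A Kripke countermodel: worlds w0, w1; order generated by w0 ≤ w1; atoms true at each world — w0:{}; w1:{B}.
w0 ⊮ ¬¬B → (B ∨ ¬B): already at w0 itself, w0 ⊩ ¬¬B but w0 ⊮ B ∨ ¬B.
w0 ⊮ B ∨ ¬B: neither disjunct is forced at w0.
w0 lacks atom B, so w0 ⊮ B.
So the root w0 does not force the formula.

No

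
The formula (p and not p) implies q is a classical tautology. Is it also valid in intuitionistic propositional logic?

This is an instance of ex falso quodlibet, which is intuitionistically derivable.
No world can force both p and not p, so the antecedent p and not p is never forced and the implication holds vacuously at every world.

Yes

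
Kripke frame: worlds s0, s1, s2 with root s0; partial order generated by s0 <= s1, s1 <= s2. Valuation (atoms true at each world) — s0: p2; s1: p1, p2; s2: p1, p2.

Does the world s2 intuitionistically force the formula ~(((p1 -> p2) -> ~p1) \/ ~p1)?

Yes

s2 ||- ~(((p1 -> p2) -> ~p1) \/ ~p1): no world accessible from s2 forces ((p1 -> p2) -> ~p1) \/ ~p1.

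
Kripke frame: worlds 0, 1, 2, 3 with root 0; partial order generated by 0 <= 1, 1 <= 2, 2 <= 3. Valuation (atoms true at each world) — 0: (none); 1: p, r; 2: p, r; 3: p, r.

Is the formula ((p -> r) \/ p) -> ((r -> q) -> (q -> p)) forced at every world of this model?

0 ||- ((p -> r) \/ p) -> ((r -> q) -> (q -> p)): every world accessible from 0 that forces (p -> r) \/ p (namely 0, 1, 2, 3) also forces (r -> q) -> (q -> p).
Since the root 0 forces ((p -> r) \/ p) -> ((r -> q) -> (q -> p)) and forcing is persistent (monotone upward), every world forces it.

Yes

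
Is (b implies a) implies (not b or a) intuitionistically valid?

This is the material-implication-as-disjunction principle, which is not intuitionistically valid.
A Kripke countermodel: worlds u, v; order generated by u <= v; atoms true at each world — u:{}; v:{a,b}.
u does not force (b implies a) implies (not b or a): already at u itself, u forces b implies a but u does not force not b or a.
u does not force not b or a: neither disjunct is forced at u.
u does not force not b since v is accessible from u and v forces b.
So the root u does not force the formula.

No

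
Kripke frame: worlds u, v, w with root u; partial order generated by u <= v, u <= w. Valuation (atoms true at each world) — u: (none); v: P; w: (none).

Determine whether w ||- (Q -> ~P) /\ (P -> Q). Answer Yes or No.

Yes

w ||- (Q -> ~P) /\ (P -> Q) since w forces both conjuncts.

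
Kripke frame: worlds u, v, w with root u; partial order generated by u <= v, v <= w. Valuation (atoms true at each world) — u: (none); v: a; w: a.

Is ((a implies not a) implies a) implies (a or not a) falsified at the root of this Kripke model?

Yes

u does not force ((a implies not a) implies a) implies (a or not a): already at u itself, u forces (a implies not a) implies a but u does not force a or not a.
u does not force a or not a: neither disjunct is forced at u.
u lacks atom a, so u does not force a.
So the root u does not force ((a implies not a) implies a) implies (a or not a); the model is a countermodel.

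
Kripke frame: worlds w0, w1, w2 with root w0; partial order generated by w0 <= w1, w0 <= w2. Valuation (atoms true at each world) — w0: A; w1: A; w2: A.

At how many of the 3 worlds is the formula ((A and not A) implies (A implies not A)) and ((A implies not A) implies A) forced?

3

w0: forces it.
w1: forces it.
w2: forces it.
Worlds forcing the formula: {w0, w1, w2}.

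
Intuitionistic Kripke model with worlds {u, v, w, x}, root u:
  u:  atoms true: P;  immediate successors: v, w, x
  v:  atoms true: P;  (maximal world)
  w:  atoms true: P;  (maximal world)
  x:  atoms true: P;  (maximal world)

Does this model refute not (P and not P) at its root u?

No

u forces not (P and not P): no world accessible from u forces P and not P.
So the root u forces not (P and not P); the model is not a countermodel.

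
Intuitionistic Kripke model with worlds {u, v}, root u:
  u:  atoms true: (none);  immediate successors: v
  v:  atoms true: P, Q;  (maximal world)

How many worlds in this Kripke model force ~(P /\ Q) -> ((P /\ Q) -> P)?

2

u: forces it.
v: forces it.
Worlds forcing the formula: {u, v}.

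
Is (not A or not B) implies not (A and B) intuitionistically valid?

This is a constructively valid De Morgan direction (disjunction of negations to negated conjunction), which is intuitionistically derivable.
If not A holds at a world then no accessible world forces A, hence none forces A and B; likewise for not B.

Yes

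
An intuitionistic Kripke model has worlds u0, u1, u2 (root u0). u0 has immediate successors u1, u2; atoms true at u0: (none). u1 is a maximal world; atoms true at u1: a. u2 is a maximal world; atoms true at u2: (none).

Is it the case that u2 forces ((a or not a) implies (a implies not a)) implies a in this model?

No

u2 does not force ((a or not a) implies (a implies not a)) implies a: already at u2 itself, u2 forces (a or not a) implies (a implies not a) but u2 does not force a.
u2 lacks atom a, so u2 does not force a.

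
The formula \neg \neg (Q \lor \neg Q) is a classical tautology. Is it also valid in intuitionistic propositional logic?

Yes

This is the double negation of excluded middle, which is intuitionistically derivable.
Assuming \neg (Q \lor \neg Q): from Q we'd get Q \lor \neg Q, so \neg Q; but then Q \lor \neg Q again — contradiction. Hence \neg \neg (Q \lor \neg Q).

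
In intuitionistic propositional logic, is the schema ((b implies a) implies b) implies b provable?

No

This is Peirce's law, which is not intuitionistically valid.
A Kripke countermodel: worlds w0, w1; order generated by w0 <= w1; atoms true at each world — w0:{}; w1:{b}.
w0 does not force ((b implies a) implies b) implies b: already at w0 itself, w0 forces (b implies a) implies b but w0 does not force b.
w0 lacks atom b, so w0 does not force b.
So the root w0 does not force the formula.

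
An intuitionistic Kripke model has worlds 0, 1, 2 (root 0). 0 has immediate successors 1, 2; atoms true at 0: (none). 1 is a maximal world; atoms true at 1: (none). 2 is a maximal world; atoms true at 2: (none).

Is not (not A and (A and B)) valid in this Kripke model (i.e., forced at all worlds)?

Yes

0 forces not (not A and (A and B)): no world accessible from 0 forces not A and (A and B).
Since the root 0 forces not (not A and (A and B)) and forcing is persistent (monotone upward), every world forces it.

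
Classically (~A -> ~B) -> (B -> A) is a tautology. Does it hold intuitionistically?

No

This is the converse of contraposition, which is not intuitionistically valid.
A Kripke countermodel: worlds 0, 1; order generated by 0 <= 1; atoms true at each world — 0:{B}; 1:{A,B}.
0 ||-/- (~A -> ~B) -> (B -> A): already at 0 itself, 0 ||- ~A -> ~B but 0 ||-/- B -> A.
0 ||-/- B -> A: already at 0 itself, 0 ||- B but 0 ||-/- A.
0 lacks atom A, so 0 ||-/- A.
So the root 0 does not force the formula.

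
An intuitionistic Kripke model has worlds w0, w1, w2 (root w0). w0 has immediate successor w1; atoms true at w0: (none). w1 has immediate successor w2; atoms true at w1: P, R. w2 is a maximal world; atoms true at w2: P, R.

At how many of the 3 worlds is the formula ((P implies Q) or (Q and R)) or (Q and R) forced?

0

w0: does not force it — w0 does not force ((P implies Q) or (Q and R)) or (Q and R): neither disjunct is forced at w0.
w1: does not force it.
w2: does not force it.
Worlds forcing the formula: { }.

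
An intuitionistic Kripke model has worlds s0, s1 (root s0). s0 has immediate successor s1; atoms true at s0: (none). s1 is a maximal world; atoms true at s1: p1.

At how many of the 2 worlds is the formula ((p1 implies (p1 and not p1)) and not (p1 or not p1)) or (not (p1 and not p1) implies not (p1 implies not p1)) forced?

2

s0: forces it.
s1: forces it.
Worlds forcing the formula: {s0, s1}.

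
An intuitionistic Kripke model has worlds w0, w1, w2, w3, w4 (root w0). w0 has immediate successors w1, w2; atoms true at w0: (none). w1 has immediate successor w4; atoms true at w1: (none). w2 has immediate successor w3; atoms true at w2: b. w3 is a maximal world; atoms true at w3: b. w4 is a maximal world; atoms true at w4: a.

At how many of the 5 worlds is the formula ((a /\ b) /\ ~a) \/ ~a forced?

2

w0: does not force it — w0 ||-/- ((a /\ b) /\ ~a) \/ ~a: neither disjunct is forced at w0.
w1: does not force it — w1 ||-/- ((a /\ b) /\ ~a) \/ ~a: neither disjunct is forced at w1.
w2: forces it.
w3: forces it.
w4: does not force it.
Worlds forcing the formula: {w2, w3}.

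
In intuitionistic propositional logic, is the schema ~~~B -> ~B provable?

Yes

This is triple-negation reduction, which is intuitionistically derivable.
Assume ~~~B and suppose B. Then ~~B (double-negation introduction), contradicting ~~~B. So ~B.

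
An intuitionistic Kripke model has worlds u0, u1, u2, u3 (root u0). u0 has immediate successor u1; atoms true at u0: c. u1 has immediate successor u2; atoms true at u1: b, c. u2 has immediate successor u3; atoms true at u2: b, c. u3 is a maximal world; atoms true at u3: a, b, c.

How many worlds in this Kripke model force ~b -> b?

4

u0: forces it.
u1: forces it.
u2: forces it.
u3: forces it.
Worlds forcing the formula: {u0, u1, u2, u3}.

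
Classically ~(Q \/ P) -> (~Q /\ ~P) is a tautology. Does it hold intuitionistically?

Yes

This is a constructively valid De Morgan direction (negated disjunction to conjunction of negations), which is intuitionistically derivable.
From ~(Q \/ P): if Q held then Q \/ P would, contradiction — so ~Q; similarly ~P.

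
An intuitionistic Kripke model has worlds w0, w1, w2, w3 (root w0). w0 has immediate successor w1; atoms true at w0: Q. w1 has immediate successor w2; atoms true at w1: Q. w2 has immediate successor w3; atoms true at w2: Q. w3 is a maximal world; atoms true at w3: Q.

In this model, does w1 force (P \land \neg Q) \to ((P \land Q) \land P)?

Yes

w1 \Vdash (P \land \neg Q) \to ((P \land Q) \land P) vacuously: no world accessible from w1 forces the antecedent P \land \neg Q.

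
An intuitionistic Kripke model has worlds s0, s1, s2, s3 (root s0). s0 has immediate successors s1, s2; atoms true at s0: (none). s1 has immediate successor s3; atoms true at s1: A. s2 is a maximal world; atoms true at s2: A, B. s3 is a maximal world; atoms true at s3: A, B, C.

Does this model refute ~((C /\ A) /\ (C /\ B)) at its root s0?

s0 ||-/- ~((C /\ A) /\ (C /\ B)) since s3 is accessible from s0 and s3 ||- (C /\ A) /\ (C /\ B).
s3 ||- (C /\ A) /\ (C /\ B) since s3 forces both conjuncts.
So the root s0 does not force ~((C /\ A) /\ (C /\ B)); the model is a countermodel.

Yes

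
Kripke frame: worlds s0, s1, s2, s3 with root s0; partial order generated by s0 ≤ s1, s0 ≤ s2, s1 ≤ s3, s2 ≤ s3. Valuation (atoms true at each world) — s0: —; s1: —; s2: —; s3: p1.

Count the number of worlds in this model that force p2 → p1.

s0: forces it.
s1: forces it.
s2: forces it.
s3: forces it.
Worlds forcing the formula: {s0, s1, s2, s3}.

4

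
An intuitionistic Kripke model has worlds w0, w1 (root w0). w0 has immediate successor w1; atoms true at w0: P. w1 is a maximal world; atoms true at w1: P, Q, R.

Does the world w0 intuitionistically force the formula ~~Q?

w0 ||- ~~Q: no world accessible from w0 forces ~Q.

Yes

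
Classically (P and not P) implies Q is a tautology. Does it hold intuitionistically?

Yes

This is an instance of ex falso quodlibet, which is intuitionistically derivable.
No world can force both P and not P, so the antecedent P and not P is never forced and the implication holds vacuously at every world.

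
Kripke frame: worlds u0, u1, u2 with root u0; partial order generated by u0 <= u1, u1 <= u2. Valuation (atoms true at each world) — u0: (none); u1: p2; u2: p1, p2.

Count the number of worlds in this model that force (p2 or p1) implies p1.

1

u0: does not force it — u0 does not force (p2 or p1) implies p1: at the accessible world u1, u1 forces p2 or p1 but u1 does not force p1.
u1: does not force it — u1 does not force (p2 or p1) implies p1: already at u1 itself, u1 forces p2 or p1 but u1 does not force p1.
u2: forces it.
Worlds forcing the formula: {u2}.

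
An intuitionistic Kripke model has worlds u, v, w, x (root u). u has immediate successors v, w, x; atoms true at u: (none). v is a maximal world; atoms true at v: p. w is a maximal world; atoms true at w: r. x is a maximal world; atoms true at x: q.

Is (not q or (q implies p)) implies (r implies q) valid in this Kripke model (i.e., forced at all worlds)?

No

Not every world: u does not force (not q or (q implies p)) implies (r implies q).
u does not force (not q or (q implies p)) implies (r implies q): at the accessible world w, w forces not q or (q implies p) but w does not force r implies q.
w does not force r implies q: already at w itself, w forces r but w does not force q.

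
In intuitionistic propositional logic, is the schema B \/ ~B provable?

No

This is the law of excluded middle, which is not intuitionistically valid.
A Kripke countermodel: worlds u0, u1; order generated by u0 <= u1; atoms true at each world — u0:{}; u1:{B}.
u0 ||-/- B \/ ~B: neither disjunct is forced at u0.
u0 lacks atom B, so u0 ||-/- B.
So the root u0 does not force the formula.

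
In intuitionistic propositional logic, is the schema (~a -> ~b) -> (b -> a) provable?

No

This is the converse of contraposition, which is not intuitionistically valid.
A Kripke countermodel: worlds u0, u1; order generated by u0 <= u1; atoms true at each world — u0:{b}; u1:{a,b}.
u0 ||-/- (~a -> ~b) -> (b -> a): already at u0 itself, u0 ||- ~a -> ~b but u0 ||-/- b -> a.
u0 ||-/- b -> a: already at u0 itself, u0 ||- b but u0 ||-/- a.
u0 lacks atom a, so u0 ||-/- a.
So the root u0 does not force the formula.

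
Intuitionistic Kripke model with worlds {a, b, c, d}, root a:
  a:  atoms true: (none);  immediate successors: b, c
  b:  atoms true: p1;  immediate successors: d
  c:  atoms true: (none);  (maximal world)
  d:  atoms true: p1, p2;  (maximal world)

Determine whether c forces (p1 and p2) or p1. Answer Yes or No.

c does not force (p1 and p2) or p1: neither disjunct is forced at c.
c does not force p1 and p2 since c fails p1.

No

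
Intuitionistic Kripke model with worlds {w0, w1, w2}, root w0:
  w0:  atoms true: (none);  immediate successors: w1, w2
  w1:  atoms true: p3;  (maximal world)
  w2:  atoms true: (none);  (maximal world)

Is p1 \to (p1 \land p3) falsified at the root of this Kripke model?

w0 \Vdash p1 \to (p1 \land p3) vacuously: no world accessible from w0 forces the antecedent p1.
So the root w0 forces p1 \to (p1 \land p3); the model is not a countermodel.

No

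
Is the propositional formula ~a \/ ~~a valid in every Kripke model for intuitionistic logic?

No

This is the weak law of excluded middle, which is not intuitionistically valid.
A Kripke countermodel: worlds u, v, w; order generated by u <= v, u <= w; atoms true at each world — u:{}; v:{a}; w:{}.
u ||-/- ~a \/ ~~a: neither disjunct is forced at u.
u ||-/- ~a since v is accessible from u and v ||- a.
So the root u does not force the formula.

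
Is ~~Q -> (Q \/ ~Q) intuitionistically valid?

This is a variant of double-negation elimination (deriving excluded middle from double negation), which is not intuitionistically valid.
A Kripke countermodel: worlds u0, u1; order generated by u0 <= u1; atoms true at each world — u0:{}; u1:{Q}.
u0 ||-/- ~~Q -> (Q \/ ~Q): already at u0 itself, u0 ||- ~~Q but u0 ||-/- Q \/ ~Q.
u0 ||-/- Q \/ ~Q: neither disjunct is forced at u0.
u0 lacks atom Q, so u0 ||-/- Q.
So the root u0 does not force the formula.

No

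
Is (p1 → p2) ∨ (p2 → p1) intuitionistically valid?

No

This is the Gödel–Dummett linearity axiom, which is not intuitionistically valid.
A Kripke countermodel: worlds w0, w1, w2; order generated by w0 ≤ w1, w0 ≤ w2; atoms true at each world — w0:{}; w1:{p1}; w2:{p2}.
w0 ⊮ (p1 → p2) ∨ (p2 → p1): neither disjunct is forced at w0.
w0 ⊮ p1 → p2: at the accessible world w1, w1 ⊩ p1 but w1 ⊮ p2.
w1 lacks atom p2, so w1 ⊮ p2.
So the root w0 does not force the formula.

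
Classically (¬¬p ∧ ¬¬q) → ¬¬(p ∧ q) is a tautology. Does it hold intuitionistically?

This is the distribution of double negation over conjunction, which is intuitionistically derivable.
Assume ¬¬p, ¬¬q, and ¬(p ∧ q). From p we'd get ¬q (since p ∧ q is refuted), contradicting ¬¬q; so ¬p, contradicting ¬¬p.

Yes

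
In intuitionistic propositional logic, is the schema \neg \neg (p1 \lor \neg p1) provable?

Yes

This is the double negation of excluded middle, which is intuitionistically derivable.
Assuming \neg (p1 \lor \neg p1): from p1 we'd get p1 \lor \neg p1, so \neg p1; but then p1 \lor \neg p1 again — contradiction. Hence \neg \neg (p1 \lor \neg p1).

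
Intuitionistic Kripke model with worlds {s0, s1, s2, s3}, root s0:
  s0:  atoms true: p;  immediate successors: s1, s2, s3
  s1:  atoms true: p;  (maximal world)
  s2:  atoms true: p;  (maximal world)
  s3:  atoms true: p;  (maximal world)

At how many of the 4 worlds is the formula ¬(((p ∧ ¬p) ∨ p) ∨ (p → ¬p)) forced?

s0: does not force it — s0 ⊮ ¬(((p ∧ ¬p) ∨ p) ∨ (p → ¬p)) since s0 is accessible from s0 and s0 ⊩ ((p ∧ ¬p) ∨ p) ∨ (p → ¬p).
s1: does not force it — s1 ⊮ ¬(((p ∧ ¬p) ∨ p) ∨ (p → ¬p)) since s1 is accessible from s1 and s1 ⊩ ((p ∧ ¬p) ∨ p) ∨ (p → ¬p).
s2: does not force it.
s3: does not force it.
Worlds forcing the formula: { }.

0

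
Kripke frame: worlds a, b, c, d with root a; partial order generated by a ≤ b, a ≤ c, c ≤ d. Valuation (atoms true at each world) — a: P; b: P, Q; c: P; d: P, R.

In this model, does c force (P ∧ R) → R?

c ⊩ (P ∧ R) → R: every world accessible from c that forces P ∧ R (namely d) also forces R.

Yes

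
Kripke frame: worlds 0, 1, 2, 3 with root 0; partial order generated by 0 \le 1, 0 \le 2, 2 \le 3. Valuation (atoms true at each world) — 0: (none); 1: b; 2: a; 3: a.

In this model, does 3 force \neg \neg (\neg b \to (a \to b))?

3 \nVdash \neg \neg (\neg b \to (a \to b)) since 3 is accessible from 3 and 3 \Vdash \neg (\neg b \to (a \to b)).
3 \Vdash \neg (\neg b \to (a \to b)): no world accessible from 3 forces \neg b \to (a \to b).

No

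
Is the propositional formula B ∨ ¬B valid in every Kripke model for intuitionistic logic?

This is the law of excluded middle, which is not intuitionistically valid.
A Kripke countermodel: worlds s0, s1; order generated by s0 ≤ s1; atoms true at each world — s0:{}; s1:{B}.
s0 ⊮ B ∨ ¬B: neither disjunct is forced at s0.
s0 lacks atom B, so s0 ⊮ B.
So the root s0 does not force the formula.

No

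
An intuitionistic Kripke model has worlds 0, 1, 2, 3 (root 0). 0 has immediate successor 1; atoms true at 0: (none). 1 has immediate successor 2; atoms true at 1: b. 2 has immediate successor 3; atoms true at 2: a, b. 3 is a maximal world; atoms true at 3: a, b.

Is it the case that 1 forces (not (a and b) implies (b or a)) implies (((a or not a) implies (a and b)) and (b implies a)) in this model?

1 does not force (not (a and b) implies (b or a)) implies (((a or not a) implies (a and b)) and (b implies a)): already at 1 itself, 1 forces not (a and b) implies (b or a) but 1 does not force ((a or not a) implies (a and b)) and (b implies a).
1 does not force ((a or not a) implies (a and b)) and (b implies a) since 1 fails b implies a.

No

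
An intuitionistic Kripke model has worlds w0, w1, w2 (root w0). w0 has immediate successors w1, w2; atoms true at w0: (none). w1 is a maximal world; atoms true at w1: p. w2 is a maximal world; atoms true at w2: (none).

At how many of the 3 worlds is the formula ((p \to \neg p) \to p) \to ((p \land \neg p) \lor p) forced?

3

w0: forces it.
w1: forces it.
w2: forces it.
Worlds forcing the formula: {w0, w1, w2}.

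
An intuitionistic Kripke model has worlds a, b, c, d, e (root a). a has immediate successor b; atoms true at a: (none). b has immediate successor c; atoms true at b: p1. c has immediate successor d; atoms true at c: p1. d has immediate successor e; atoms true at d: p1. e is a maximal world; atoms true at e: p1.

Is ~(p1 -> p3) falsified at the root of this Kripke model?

No

a ||- ~(p1 -> p3): no world accessible from a forces p1 -> p3.
So the root a forces ~(p1 -> p3); the model is not a countermodel.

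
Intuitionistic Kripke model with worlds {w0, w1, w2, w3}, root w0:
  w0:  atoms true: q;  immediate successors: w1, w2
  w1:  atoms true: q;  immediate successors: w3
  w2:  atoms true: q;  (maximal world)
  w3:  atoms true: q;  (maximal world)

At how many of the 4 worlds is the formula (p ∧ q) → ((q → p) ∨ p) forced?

w0: forces it.
w1: forces it.
w2: forces it.
w3: forces it.
Worlds forcing the formula: {w0, w1, w2, w3}.

4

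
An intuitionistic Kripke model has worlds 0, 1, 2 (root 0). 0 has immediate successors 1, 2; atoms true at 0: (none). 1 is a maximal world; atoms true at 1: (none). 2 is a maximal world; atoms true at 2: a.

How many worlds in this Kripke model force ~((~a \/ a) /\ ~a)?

0: does not force it — 0 ||-/- ~((~a \/ a) /\ ~a) since 1 is accessible from 0 and 1 ||- (~a \/ a) /\ ~a.
1: does not force it.
2: forces it.
Worlds forcing the formula: {2}.

1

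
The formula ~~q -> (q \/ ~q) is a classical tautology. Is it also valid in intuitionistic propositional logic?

No

This is a variant of double-negation elimination (deriving excluded middle from double negation), which is not intuitionistically valid.
A Kripke countermodel: worlds s0, s1; order generated by s0 <= s1; atoms true at each world — s0:{}; s1:{q}.
s0 ||-/- ~~q -> (q \/ ~q): already at s0 itself, s0 ||- ~~q but s0 ||-/- q \/ ~q.
s0 ||-/- q \/ ~q: neither disjunct is forced at s0.
s0 lacks atom q, so s0 ||-/- q.
So the root s0 does not force the formula.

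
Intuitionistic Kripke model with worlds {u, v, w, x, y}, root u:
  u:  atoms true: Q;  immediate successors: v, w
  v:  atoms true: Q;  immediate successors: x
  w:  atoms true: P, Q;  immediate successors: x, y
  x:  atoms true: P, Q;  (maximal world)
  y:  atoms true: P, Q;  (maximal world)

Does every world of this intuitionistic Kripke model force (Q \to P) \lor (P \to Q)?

u \Vdash (Q \to P) \lor (P \to Q) via the disjunct P \to Q.
Since the root u forces (Q \to P) \lor (P \to Q) and forcing is persistent (monotone upward), every world forces it.

Yes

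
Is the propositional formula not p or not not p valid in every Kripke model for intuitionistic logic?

No

This is the weak law of excluded middle, which is not intuitionistically valid.
A Kripke countermodel: worlds s0, s1, s2; order generated by s0 <= s1, s0 <= s2; atoms true at each world — s0:{}; s1:{p}; s2:{}.
s0 does not force not p or not not p: neither disjunct is forced at s0.
s0 does not force not p since s1 is accessible from s0 and s1 forces p.
So the root s0 does not force the formula.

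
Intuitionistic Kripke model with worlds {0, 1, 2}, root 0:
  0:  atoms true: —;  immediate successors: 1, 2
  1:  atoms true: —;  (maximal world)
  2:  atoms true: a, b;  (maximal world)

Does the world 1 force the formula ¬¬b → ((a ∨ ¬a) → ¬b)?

1 ⊩ ¬¬b → ((a ∨ ¬a) → ¬b) vacuously: no world accessible from 1 forces the antecedent ¬¬b.

Yes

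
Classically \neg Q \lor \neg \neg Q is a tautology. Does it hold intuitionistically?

No

This is the weak law of excluded middle, which is not intuitionistically valid.
A Kripke countermodel: worlds 0, 1, 2; order generated by 0 \le 1, 0 \le 2; atoms true at each world — 0:{}; 1:{Q}; 2:{}.
0 \nVdash \neg Q \lor \neg \neg Q: neither disjunct is forced at 0.
0 \nVdash \neg Q since 1 is accessible from 0 and 1 \Vdash Q.
So the root 0 does not force the formula.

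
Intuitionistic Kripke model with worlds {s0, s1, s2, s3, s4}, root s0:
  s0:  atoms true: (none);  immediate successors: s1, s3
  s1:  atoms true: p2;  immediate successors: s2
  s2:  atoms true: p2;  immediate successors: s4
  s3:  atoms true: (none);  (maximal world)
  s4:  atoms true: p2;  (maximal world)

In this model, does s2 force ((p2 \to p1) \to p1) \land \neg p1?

s2 \Vdash ((p2 \to p1) \to p1) \land \neg p1 since s2 forces both conjuncts.

Yes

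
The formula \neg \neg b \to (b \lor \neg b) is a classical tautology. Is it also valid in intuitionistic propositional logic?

This is a variant of double-negation elimination (deriving excluded middle from double negation), which is not intuitionistically valid.
A Kripke countermodel: worlds u0, u1; order generated by u0 \le u1; atoms true at each world — u0:{}; u1:{b}.
u0 \nVdash \neg \neg b \to (b \lor \neg b): already at u0 itself, u0 \Vdash \neg \neg b but u0 \nVdash b \lor \neg b.
u0 \nVdash b \lor \neg b: neither disjunct is forced at u0.
u0 lacks atom b, so u0 \nVdash b.
So the root u0 does not force the formula.

No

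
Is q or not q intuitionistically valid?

This is the law of excluded middle, which is not intuitionistically valid.
A Kripke countermodel: worlds s0, s1; order generated by s0 <= s1; atoms true at each world — s0:{}; s1:{q}.
s0 does not force q or not q: neither disjunct is forced at s0.
s0 lacks atom q, so s0 does not force q.
So the root s0 does not force the formula.

No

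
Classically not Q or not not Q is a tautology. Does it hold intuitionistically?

No

This is the weak law of excluded middle, which is not intuitionistically valid.
A Kripke countermodel: worlds s0, s1, s2; order generated by s0 <= s1, s0 <= s2; atoms true at each world — s0:{}; s1:{Q}; s2:{}.
s0 does not force not Q or not not Q: neither disjunct is forced at s0.
s0 does not force not Q since s1 is accessible from s0 and s1 forces Q.
So the root s0 does not force the formula.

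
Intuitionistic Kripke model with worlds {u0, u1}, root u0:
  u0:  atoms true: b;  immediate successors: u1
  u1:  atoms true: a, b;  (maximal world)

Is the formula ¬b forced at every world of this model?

No

Not every world: u0 ⊮ ¬b.
u0 ⊮ ¬b since u0 is accessible from u0 and u0 ⊩ b.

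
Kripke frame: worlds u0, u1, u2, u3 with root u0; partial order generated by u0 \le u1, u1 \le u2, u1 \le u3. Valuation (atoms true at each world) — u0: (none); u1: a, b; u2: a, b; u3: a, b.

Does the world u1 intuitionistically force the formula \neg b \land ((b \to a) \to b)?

u1 \nVdash \neg b \land ((b \to a) \to b) since u1 fails \neg b.

No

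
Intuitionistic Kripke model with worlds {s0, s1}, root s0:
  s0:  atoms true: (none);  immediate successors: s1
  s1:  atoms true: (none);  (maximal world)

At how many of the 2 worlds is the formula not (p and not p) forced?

2

s0: forces it.
s1: forces it.
Worlds forcing the formula: {s0, s1}.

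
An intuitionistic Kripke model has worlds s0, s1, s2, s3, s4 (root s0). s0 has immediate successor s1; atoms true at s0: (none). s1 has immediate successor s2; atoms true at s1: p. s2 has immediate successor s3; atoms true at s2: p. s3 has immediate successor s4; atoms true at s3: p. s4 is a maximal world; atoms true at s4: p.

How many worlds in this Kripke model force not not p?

5

s0: forces it.
s1: forces it.
s2: forces it.
s3: forces it.
s4: forces it.
Worlds forcing the formula: {s0, s1, s2, s3, s4}.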